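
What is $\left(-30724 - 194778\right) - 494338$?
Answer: $-719840$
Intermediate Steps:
$\left(-30724 - 194778\right) - 494338 = -225502 - 494338 = -719840$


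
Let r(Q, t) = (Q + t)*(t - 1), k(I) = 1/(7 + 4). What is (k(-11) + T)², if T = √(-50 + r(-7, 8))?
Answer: -5202/121 + 2*I*√43/11 ≈ -42.992 + 1.1923*I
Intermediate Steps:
k(I) = 1/11
r(Q, t) = (-1 + t)*(Q + t) (r(Q, t) = (Q + t)*(-1 + t) = (-1 + t)*(Q + t))
T = I*√43 (T = √(-50 + (8² - 1*(-7) - 1*8 - 7*8)) = √(-50 + (64 + 7 - 8 - 56)) = √(-50 + 7) = √(-43) = I*√43 ≈ 6.5574*I)
(k(-11) + T)² = (1/11 + I*√43)²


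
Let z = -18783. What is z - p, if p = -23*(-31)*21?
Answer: -33756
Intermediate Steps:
p = 14973 (p = 713*21 = 14973)
z - p = -18783 - 1*14973 = -18783 - 14973 = -33756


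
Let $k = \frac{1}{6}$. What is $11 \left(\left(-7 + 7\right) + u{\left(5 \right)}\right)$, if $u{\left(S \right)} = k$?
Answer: $\frac{11}{6} \approx 1.8333$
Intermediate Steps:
$k = \frac{1}{6} \approx 0.16667$
$u{\left(S \right)} = \frac{1}{6}$
$11 \left(\left(-7 + 7\right) + u{\left(5 \right)}\right) = 11 \left(\left(-7 + 7\right) + \frac{1}{6}\right) = 11 \left(0 + \frac{1}{6}\right) = 11 \cdot \frac{1}{6} = \frac{11}{6}$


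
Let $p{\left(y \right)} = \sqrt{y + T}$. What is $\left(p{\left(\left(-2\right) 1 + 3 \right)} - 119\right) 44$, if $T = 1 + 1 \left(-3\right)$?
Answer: $-5236 + 44 i \approx -5236.0 + 44.0 i$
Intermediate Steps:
$T = -2$ ($T = 1 - 3 = -2$)
$p{\left(y \right)} = \sqrt{-2 + y}$ ($p{\left(y \right)} = \sqrt{y - 2} = \sqrt{-2 + y}$)
$\left(p{\left(\left(-2\right) 1 + 3 \right)} - 119\right) 44 = \left(\sqrt{-2 + \left(\left(-2\right) 1 + 3\right)} - 119\right) 44 = \left(\sqrt{-2 + \left(-2 + 3\right)} - 119\right) 44 = \left(\sqrt{-2 + 1} - 119\right) 44 = \left(\sqrt{-1} - 119\right) 44 = \left(i - 119\right) 44 = \left(-119 + i\right) 44 = -5236 + 44 i$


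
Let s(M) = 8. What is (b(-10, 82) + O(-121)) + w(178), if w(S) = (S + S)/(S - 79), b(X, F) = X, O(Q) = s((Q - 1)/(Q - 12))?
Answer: 158/99 ≈ 1.5960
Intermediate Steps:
O(Q) = 8
w(S) = 2*S/(-79 + S) (w(S) = (2*S)/(-79 + S) = 2*S/(-79 + S))
(b(-10, 82) + O(-121)) + w(178) = (-10 + 8) + 2*178/(-79 + 178) = -2 + 2*178/99 = -2 + 2*178*(1/99) = -2 + 356/99 = 158/99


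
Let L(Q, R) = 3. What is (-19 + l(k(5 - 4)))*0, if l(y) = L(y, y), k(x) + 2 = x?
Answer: 0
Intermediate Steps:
k(x) = -2 + x
l(y) = 3
(-19 + l(k(5 - 4)))*0 = (-19 + 3)*0 = -16*0 = 0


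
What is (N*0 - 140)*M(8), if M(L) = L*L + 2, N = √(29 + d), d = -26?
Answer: -9240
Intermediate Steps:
N = √3 (N = √(29 - 26) = √3 ≈ 1.7320)
M(L) = 2 + L² (M(L) = L² + 2 = 2 + L²)
(N*0 - 140)*M(8) = (√3*0 - 140)*(2 + 8²) = (0 - 140)*(2 + 64) = -140*66 = -9240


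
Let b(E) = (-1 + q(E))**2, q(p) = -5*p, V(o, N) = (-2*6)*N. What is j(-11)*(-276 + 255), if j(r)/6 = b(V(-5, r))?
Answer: -55052046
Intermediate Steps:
V(o, N) = -12*N
b(E) = (-1 - 5*E)**2
j(r) = 6*(1 - 60*r)**2 (j(r) = 6*(1 + 5*(-12*r))**2 = 6*(1 - 60*r)**2)
j(-11)*(-276 + 255) = (6*(1 - 60*(-11))**2)*(-276 + 255) = (6*(1 + 660)**2)*(-21) = (6*661**2)*(-21) = (6*436921)*(-21) = 2621526*(-21) = -55052046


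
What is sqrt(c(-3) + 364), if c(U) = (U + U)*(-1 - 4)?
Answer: sqrt(394) ≈ 19.849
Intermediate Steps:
c(U) = -10*U (c(U) = (2*U)*(-5) = -10*U)
sqrt(c(-3) + 364) = sqrt(-10*(-3) + 364) = sqrt(30 + 364) = sqrt(394)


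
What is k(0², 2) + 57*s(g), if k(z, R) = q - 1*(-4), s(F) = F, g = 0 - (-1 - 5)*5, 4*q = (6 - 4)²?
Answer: 1715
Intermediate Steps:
q = 1 (q = (6 - 4)²/4 = (¼)*2² = (¼)*4 = 1)
g = 30 (g = 0 - (-6)*5 = 0 - 1*(-30) = 0 + 30 = 30)
k(z, R) = 5 (k(z, R) = 1 - 1*(-4) = 1 + 4 = 5)
k(0², 2) + 57*s(g) = 5 + 57*30 = 5 + 1710 = 1715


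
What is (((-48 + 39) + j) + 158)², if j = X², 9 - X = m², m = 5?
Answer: 164025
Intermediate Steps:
X = -16 (X = 9 - 1*5² = 9 - 1*25 = 9 - 25 = -16)
j = 256 (j = (-16)² = 256)
(((-48 + 39) + j) + 158)² = (((-48 + 39) + 256) + 158)² = ((-9 + 256) + 158)² = (247 + 158)² = 405² = 164025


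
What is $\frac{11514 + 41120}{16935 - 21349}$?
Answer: $- \frac{26317}{2207} \approx -11.924$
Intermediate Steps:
$\frac{11514 + 41120}{16935 - 21349} = \frac{52634}{-4414} = 52634 \left(- \frac{1}{4414}\right) = - \frac{26317}{2207}$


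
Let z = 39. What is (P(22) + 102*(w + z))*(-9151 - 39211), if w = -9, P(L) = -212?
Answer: -137734976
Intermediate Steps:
(P(22) + 102*(w + z))*(-9151 - 39211) = (-212 + 102*(-9 + 39))*(-9151 - 39211) = (-212 + 102*30)*(-48362) = (-212 + 3060)*(-48362) = 2848*(-48362) = -137734976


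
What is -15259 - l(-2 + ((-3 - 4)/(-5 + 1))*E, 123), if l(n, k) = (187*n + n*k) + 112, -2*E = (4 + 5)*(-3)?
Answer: -88299/4 ≈ -22075.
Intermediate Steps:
E = 27/2 (E = -(4 + 5)*(-3)/2 = -9*(-3)/2 = -½*(-27) = 27/2 ≈ 13.500)
l(n, k) = 112 + 187*n + k*n (l(n, k) = (187*n + k*n) + 112 = 112 + 187*n + k*n)
-15259 - l(-2 + ((-3 - 4)/(-5 + 1))*E, 123) = -15259 - (112 + 187*(-2 + ((-3 - 4)/(-5 + 1))*(27/2)) + 123*(-2 + ((-3 - 4)/(-5 + 1))*(27/2))) = -15259 - (112 + 187*(-2 - 7/(-4)*(27/2)) + 123*(-2 - 7/(-4)*(27/2))) = -15259 - (112 + 187*(-2 - 7*(-¼)*(27/2)) + 123*(-2 - 7*(-¼)*(27/2))) = -15259 - (112 + 187*(-2 + (7/4)*(27/2)) + 123*(-2 + (7/4)*(27/2))) = -15259 - (112 + 187*(-2 + 189/8) + 123*(-2 + 189/8)) = -15259 - (112 + 187*(173/8) + 123*(173/8)) = -15259 - (112 + 32351/8 + 21279/8) = -15259 - 1*27263/4 = -15259 - 27263/4 = -88299/4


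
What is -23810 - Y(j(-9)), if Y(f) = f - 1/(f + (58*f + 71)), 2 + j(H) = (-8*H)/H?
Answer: -12352201/519 ≈ -23800.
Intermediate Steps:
j(H) = -10 (j(H) = -2 + (-8*H)/H = -2 - 8 = -10)
Y(f) = f - 1/(71 + 59*f) (Y(f) = f - 1/(f + (71 + 58*f)) = f - 1/(71 + 59*f))
-23810 - Y(j(-9)) = -23810 - (-1 + 59*(-10)² + 71*(-10))/(71 + 59*(-10)) = -23810 - (-1 + 59*100 - 710)/(71 - 590) = -23810 - (-1 + 5900 - 710)/(-519) = -23810 - (-1)*5189/519 = -23810 - 1*(-5189/519) = -23810 + 5189/519 = -12352201/519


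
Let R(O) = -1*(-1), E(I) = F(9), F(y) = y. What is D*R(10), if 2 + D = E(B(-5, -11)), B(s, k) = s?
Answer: 7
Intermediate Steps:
E(I) = 9
R(O) = 1
D = 7 (D = -2 + 9 = 7)
D*R(10) = 7*1 = 7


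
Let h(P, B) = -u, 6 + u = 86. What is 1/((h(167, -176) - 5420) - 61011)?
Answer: -1/66511 ≈ -1.5035e-5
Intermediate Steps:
u = 80 (u = -6 + 86 = 80)
h(P, B) = -80 (h(P, B) = -1*80 = -80)
1/((h(167, -176) - 5420) - 61011) = 1/((-80 - 5420) - 61011) = 1/(-5500 - 61011) = 1/(-66511) = -1/66511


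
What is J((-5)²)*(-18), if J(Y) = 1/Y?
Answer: -18/25 ≈ -0.72000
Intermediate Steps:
J((-5)²)*(-18) = -18/(-5)² = -18/25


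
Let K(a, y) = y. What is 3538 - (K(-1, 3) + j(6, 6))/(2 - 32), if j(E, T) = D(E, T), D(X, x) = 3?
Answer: 17691/5 ≈ 3538.2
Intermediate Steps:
j(E, T) = 3
3538 - (K(-1, 3) + j(6, 6))/(2 - 32) = 3538 - (3 + 3)/(2 - 32) = 3538 - 6/(-30) = 3538 - (-1)*6/30 = 3538 - 1*(-⅕) = 3538 + ⅕ = 17691/5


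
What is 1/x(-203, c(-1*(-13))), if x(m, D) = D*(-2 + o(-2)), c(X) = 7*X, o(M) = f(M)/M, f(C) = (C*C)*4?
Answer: -1/910 ≈ -0.0010989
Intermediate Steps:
f(C) = 4*C² (f(C) = C²*4 = 4*C²)
o(M) = 4*M (o(M) = (4*M²)/M = 4*M)
x(m, D) = -10*D (x(m, D) = D*(-2 + 4*(-2)) = D*(-2 - 8) = D*(-10) = -10*D)
1/x(-203, c(-1*(-13))) = 1/(-70*(-1*(-13))) = 1/(-70*13) = 1/(-10*91) = 1/(-910) = -1/910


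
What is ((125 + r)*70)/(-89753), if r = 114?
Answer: -16730/89753 ≈ -0.18640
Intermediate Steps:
((125 + r)*70)/(-89753) = ((125 + 114)*70)/(-89753) = (239*70)*(-1/89753) = 16730*(-1/89753) = -16730/89753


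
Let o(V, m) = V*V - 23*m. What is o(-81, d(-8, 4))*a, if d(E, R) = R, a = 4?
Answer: 25876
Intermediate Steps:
o(V, m) = V² - 23*m
o(-81, d(-8, 4))*a = ((-81)² - 23*4)*4 = (6561 - 92)*4 = 6469*4 = 25876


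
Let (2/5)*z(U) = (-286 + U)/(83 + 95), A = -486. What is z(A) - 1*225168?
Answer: -20040917/89 ≈ -2.2518e+5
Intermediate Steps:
z(U) = -715/178 + 5*U/356 (z(U) = 5*((-286 + U)/(83 + 95))/2 = 5*((-286 + U)/178)/2 = 5*((-286 + U)*(1/178))/2 = 5*(-143/89 + U/178)/2 = -715/178 + 5*U/356)
z(A) - 1*225168 = (-715/178 + (5/356)*(-486)) - 1*225168 = (-715/178 - 1215/178) - 225168 = -965/89 - 225168 = -20040917/89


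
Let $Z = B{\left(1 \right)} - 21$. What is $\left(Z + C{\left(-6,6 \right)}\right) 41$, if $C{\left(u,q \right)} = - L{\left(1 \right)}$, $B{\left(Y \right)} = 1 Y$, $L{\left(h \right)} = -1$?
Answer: $-779$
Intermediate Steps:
$B{\left(Y \right)} = Y$
$Z = -20$ ($Z = 1 - 21 = -20$)
$C{\left(u,q \right)} = 1$ ($C{\left(u,q \right)} = \left(-1\right) \left(-1\right) = 1$)
$\left(Z + C{\left(-6,6 \right)}\right) 41 = \left(-20 + 1\right) 41 = \left(-19\right) 41 = -779$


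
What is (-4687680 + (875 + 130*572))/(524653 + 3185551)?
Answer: -4612445/3710204 ≈ -1.2432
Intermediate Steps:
(-4687680 + (875 + 130*572))/(524653 + 3185551) = (-4687680 + (875 + 74360))/3710204 = (-4687680 + 75235)*(1/3710204) = -4612445*1/3710204 = -4612445/3710204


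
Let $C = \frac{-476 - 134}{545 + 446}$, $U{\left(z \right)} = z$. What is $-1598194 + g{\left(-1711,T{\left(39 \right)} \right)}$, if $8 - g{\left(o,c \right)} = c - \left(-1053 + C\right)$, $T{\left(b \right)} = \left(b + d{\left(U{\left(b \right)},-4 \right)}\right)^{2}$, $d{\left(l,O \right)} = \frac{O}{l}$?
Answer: $- \frac{2412832041538}{1507311} \approx -1.6008 \cdot 10^{6}$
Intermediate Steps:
$C = - \frac{610}{991} \approx -0.61554$
$T{\left(b \right)} = \left(b - \frac{4}{b}\right)^{2}$
$g{\left(o,c \right)} = - \frac{1036205}{991} - c$ ($g{\left(o,c \right)} = 8 - \left(c + \left(1053 - - \frac{610}{991}\right)\right) = 8 - \left(c + \left(1053 + \frac{610}{991}\right)\right) = 8 - \left(c + \frac{1044133}{991}\right) = 8 - \left(\frac{1044133}{991} + c\right) = - \frac{1036205}{991} - c$)
$-1598194 + g{\left(-1711,T{\left(39 \right)} \right)} = -1598194 - \left(\frac{1036205}{991} + \frac{\left(-4 + 39^{2}\right)^{2}}{1521}\right) = -1598194 - \left(\frac{1036205}{991} + \frac{\left(-4 + 1521\right)^{2}}{1521}\right) = -1598194 - \left(\frac{1036205}{991} + \frac{1517^{2}}{1521}\right) = -1598194 - \left(\frac{1036205}{991} + \frac{1}{1521} \cdot 2301289\right) = -1598194 - \frac{3856645204}{1507311} = - \frac{2412832041538}{1507311}$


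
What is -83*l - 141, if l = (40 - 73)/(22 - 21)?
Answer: 2598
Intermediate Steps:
l = -33 (l = -33/1 = -33*1 = -33)
-83*l - 141 = -83*(-33) - 141 = 2739 - 141 = 2598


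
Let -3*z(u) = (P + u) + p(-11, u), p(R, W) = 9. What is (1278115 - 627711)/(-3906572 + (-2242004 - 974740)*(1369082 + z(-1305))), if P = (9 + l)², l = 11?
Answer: -162601/1101237737447 ≈ -1.4765e-7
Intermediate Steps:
P = 400 (P = (9 + 11)² = 20² = 400)
z(u) = -409/3 - u/3 (z(u) = -((400 + u) + 9)/3 = -(409 + u)/3 = -409/3 - u/3)
(1278115 - 627711)/(-3906572 + (-2242004 - 974740)*(1369082 + z(-1305))) = (1278115 - 627711)/(-3906572 + (-2242004 - 974740)*(1369082 + (-409/3 - ⅓*(-1305)))) = 650404/(-3906572 - 3216744*(1369082 + (-409/3 + 435))) = 650404/(-3906572 - 3216744*(1369082 + 896/3)) = 650404/(-3906572 - 3216744*4108142/3) = 650404/(-3906572 - 4404947043216) = 650404/(-4404950949788) = 650404*(-1/4404950949788) = -162601/1101237737447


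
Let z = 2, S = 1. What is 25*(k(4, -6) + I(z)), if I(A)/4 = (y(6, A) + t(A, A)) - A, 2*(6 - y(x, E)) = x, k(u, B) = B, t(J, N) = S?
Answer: 50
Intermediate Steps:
t(J, N) = 1
y(x, E) = 6 - x/2
I(A) = 16 - 4*A (I(A) = 4*(((6 - ½*6) + 1) - A) = 4*(((6 - 3) + 1) - A) = 4*((3 + 1) - A) = 4*(4 - A) = 16 - 4*A)
25*(k(4, -6) + I(z)) = 25*(-6 + (16 - 4*2)) = 25*(-6 + (16 - 8)) = 25*(-6 + 8) = 25*2 = 50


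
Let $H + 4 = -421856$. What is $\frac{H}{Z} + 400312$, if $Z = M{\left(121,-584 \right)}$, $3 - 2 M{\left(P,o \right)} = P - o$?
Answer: $\frac{46977124}{117} \approx 4.0151 \cdot 10^{5}$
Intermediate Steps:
$M{\left(P,o \right)} = \frac{3}{2} + \frac{o}{2} - \frac{P}{2}$ ($M{\left(P,o \right)} = \frac{3}{2} - \frac{P - o}{2} = \frac{3}{2} - \left(\frac{P}{2} - \frac{o}{2}\right) = \frac{3}{2} + \frac{o}{2} - \frac{P}{2}$)
$Z = -351$ ($Z = \frac{3}{2} + \frac{1}{2} \left(-584\right) - \frac{121}{2} = \frac{3}{2} - 292 - \frac{121}{2} = -351$)
$H = -421860$ ($H = -4 - 421856 = -421860$)
$\frac{H}{Z} + 400312 = - \frac{421860}{-351} + 400312 = \left(-421860\right) \left(- \frac{1}{351}\right) + 400312 = \frac{140620}{117} + 400312 = \frac{46977124}{117}$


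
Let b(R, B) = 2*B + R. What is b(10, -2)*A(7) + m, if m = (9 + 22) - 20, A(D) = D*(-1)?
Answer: -31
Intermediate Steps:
A(D) = -D
b(R, B) = R + 2*B
m = 11 (m = 31 - 20 = 11)
b(10, -2)*A(7) + m = (10 + 2*(-2))*(-1*7) + 11 = (10 - 4)*(-7) + 11 = 6*(-7) + 11 = -42 + 11 = -31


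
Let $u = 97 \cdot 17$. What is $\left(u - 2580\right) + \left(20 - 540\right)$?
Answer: $-1451$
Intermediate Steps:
$u = 1649$
$\left(u - 2580\right) + \left(20 - 540\right) = \left(1649 - 2580\right) + \left(20 - 540\right) = -931 + \left(20 - 540\right) = -931 - 520 = -1451$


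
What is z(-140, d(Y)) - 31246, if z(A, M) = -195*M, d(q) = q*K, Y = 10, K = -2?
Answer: -27346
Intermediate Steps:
d(q) = -2*q (d(q) = q*(-2) = -2*q)
z(-140, d(Y)) - 31246 = -(-390)*10 - 31246 = -195*(-20) - 31246 = 3900 - 31246 = -27346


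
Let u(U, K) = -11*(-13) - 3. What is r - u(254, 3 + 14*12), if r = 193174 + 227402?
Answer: 420436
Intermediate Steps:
r = 420576
u(U, K) = 140 (u(U, K) = 143 - 3 = 140)
r - u(254, 3 + 14*12) = 420576 - 1*140 = 420576 - 140 = 420436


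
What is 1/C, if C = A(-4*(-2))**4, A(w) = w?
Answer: 1/4096 ≈ 0.00024414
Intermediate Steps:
C = 4096 (C = (-4*(-2))**4 = 8**4 = 4096)
1/C = 1/4096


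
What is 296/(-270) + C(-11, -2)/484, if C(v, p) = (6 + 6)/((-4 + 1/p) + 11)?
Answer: -231994/212355 ≈ -1.0925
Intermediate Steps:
C(v, p) = 12/(7 + 1/p)
296/(-270) + C(-11, -2)/484 = 296/(-270) + (12*(-2)/(1 + 7*(-2)))/484 = 296*(-1/270) + (12*(-2)/(1 - 14))*(1/484) = -148/135 + (12*(-2)/(-13))*(1/484) = -148/135 + (12*(-2)*(-1/13))*(1/484) = -148/135 + (24/13)*(1/484) = -148/135 + 6/1573 = -231994/212355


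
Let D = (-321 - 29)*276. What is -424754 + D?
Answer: -521354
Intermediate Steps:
D = -96600 (D = -350*276 = -96600)
-424754 + D = -424754 - 96600 = -521354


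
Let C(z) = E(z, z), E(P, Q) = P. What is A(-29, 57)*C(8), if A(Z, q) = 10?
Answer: 80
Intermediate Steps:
C(z) = z
A(-29, 57)*C(8) = 10*8 = 80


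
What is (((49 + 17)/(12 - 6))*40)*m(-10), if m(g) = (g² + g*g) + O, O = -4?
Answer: 86240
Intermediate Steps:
m(g) = -4 + 2*g² (m(g) = (g² + g*g) - 4 = (g² + g²) - 4 = 2*g² - 4 = -4 + 2*g²)
(((49 + 17)/(12 - 6))*40)*m(-10) = (((49 + 17)/(12 - 6))*40)*(-4 + 2*(-10)²) = ((66/6)*40)*(-4 + 2*100) = ((66*(⅙))*40)*(-4 + 200) = (11*40)*196 = 440*196 = 86240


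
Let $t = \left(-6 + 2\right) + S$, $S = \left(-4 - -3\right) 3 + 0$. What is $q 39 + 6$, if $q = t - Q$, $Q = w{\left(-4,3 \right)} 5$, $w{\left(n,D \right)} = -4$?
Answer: $513$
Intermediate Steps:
$S = -3$ ($S = \left(-4 + 3\right) 3 + 0 = \left(-1\right) 3 + 0 = -3 + 0 = -3$)
$Q = -20$ ($Q = \left(-4\right) 5 = -20$)
$t = -7$ ($t = \left(-6 + 2\right) - 3 = -4 - 3 = -7$)
$q = 13$ ($q = -7 - -20 = -7 + 20 = 13$)
$q 39 + 6 = 13 \cdot 39 + 6 = 507 + 6 = 513$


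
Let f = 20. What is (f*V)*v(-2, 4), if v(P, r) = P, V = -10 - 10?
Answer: 800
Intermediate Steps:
V = -20
(f*V)*v(-2, 4) = (20*(-20))*(-2) = -400*(-2) = 800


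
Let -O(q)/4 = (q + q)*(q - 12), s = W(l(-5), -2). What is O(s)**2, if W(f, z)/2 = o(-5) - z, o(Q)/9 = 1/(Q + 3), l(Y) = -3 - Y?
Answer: 462400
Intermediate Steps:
o(Q) = 9/(3 + Q) (o(Q) = 9/(Q + 3) = 9/(3 + Q))
W(f, z) = -9 - 2*z (W(f, z) = 2*(9/(3 - 5) - z) = 2*(9/(-2) - z) = 2*(9*(-1/2) - z) = 2*(-9/2 - z) = -9 - 2*z)
s = -5 (s = -9 - 2*(-2) = -9 + 4 = -5)
O(q) = -8*q*(-12 + q) (O(q) = -4*(q + q)*(q - 12) = -4*2*q*(-12 + q) = -8*q*(-12 + q))
O(s)**2 = (8*(-5)*(12 - 1*(-5)))**2 = (8*(-5)*(12 + 5))**2 = (8*(-5)*17)**2 = (-680)**2 = 462400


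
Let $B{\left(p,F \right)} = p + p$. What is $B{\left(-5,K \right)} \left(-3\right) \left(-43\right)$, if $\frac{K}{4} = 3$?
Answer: $-1290$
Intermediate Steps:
$K = 12$ ($K = 4 \cdot 3 = 12$)
$B{\left(p,F \right)} = 2 p$
$B{\left(-5,K \right)} \left(-3\right) \left(-43\right) = 2 \left(-5\right) \left(-3\right) \left(-43\right) = \left(-10\right) \left(-3\right) \left(-43\right) = 30 \left(-43\right) = -1290$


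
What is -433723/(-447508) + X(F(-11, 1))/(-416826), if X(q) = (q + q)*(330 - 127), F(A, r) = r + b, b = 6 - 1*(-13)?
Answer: 88576629119/93266484804 ≈ 0.94972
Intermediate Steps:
b = 19 (b = 6 + 13 = 19)
F(A, r) = 19 + r (F(A, r) = r + 19 = 19 + r)
X(q) = 406*q (X(q) = (2*q)*203 = 406*q)
-433723/(-447508) + X(F(-11, 1))/(-416826) = -433723/(-447508) + (406*(19 + 1))/(-416826) = -433723*(-1/447508) + (406*20)*(-1/416826) = 433723/447508 + 8120*(-1/416826) = 433723/447508 - 4060/208413 = 88576629119/93266484804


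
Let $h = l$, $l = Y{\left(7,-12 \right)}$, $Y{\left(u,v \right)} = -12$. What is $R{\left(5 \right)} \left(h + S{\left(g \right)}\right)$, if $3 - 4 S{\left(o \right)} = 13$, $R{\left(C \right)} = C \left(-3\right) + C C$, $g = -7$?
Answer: $-145$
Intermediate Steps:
$R{\left(C \right)} = C^{2} - 3 C$ ($R{\left(C \right)} = - 3 C + C^{2} = C^{2} - 3 C$)
$l = -12$
$h = -12$
$S{\left(o \right)} = - \frac{5}{2}$ ($S{\left(o \right)} = \frac{3}{4} - \frac{13}{4} = - \frac{5}{2}$)
$R{\left(5 \right)} \left(h + S{\left(g \right)}\right) = 5 \left(-3 + 5\right) \left(-12 - \frac{5}{2}\right) = 5 \cdot 2 \left(- \frac{29}{2}\right) = 10 \left(- \frac{29}{2}\right) = -145$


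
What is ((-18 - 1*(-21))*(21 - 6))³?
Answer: 91125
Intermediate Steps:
((-18 - 1*(-21))*(21 - 6))³ = ((-18 + 21)*15)³ = (3*15)³ = 45³ = 91125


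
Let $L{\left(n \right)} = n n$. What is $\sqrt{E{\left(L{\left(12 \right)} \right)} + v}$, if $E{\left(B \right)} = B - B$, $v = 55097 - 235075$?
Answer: $i \sqrt{179978} \approx 424.24 i$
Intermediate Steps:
$L{\left(n \right)} = n^{2}$
$v = -179978$ ($v = 55097 - 235075 = -179978$)
$E{\left(B \right)} = 0$
$\sqrt{E{\left(L{\left(12 \right)} \right)} + v} = \sqrt{0 - 179978} = \sqrt{-179978} = i \sqrt{179978}$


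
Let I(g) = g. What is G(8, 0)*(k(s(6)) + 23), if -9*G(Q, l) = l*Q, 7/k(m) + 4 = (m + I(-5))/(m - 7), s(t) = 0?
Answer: 0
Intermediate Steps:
k(m) = 7/(-4 + (-5 + m)/(-7 + m)) (k(m) = 7/(-4 + (m - 5)/(m - 7)) = 7/(-4 + (-5 + m)/(-7 + m)))
G(Q, l) = -Q*l/9 (G(Q, l) = -l*Q/9 = -Q*l/9)
G(8, 0)*(k(s(6)) + 23) = (-⅑*8*0)*(7*(7 - 1*0)/(-23 + 3*0) + 23) = 0*(7*(7 + 0)/(-23 + 0) + 23) = 0*(7*7/(-23) + 23) = 0*(7*(-1/23)*7 + 23) = 0*(-49/23 + 23) = 0*(480/23) = 0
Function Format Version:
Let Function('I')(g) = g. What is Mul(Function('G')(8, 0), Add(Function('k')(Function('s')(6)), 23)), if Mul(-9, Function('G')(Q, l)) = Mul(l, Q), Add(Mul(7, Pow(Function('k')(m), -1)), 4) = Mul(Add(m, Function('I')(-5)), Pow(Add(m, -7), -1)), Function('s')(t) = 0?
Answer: 0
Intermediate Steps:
Function('k')(m) = Mul(7, Pow(Add(-4, Mul(Pow(Add(-7, m), -1), Add(-5, m))), -1)) (Function('k')(m) = Mul(7, Pow(Add(-4, Mul(Add(m, -5), Pow(Add(m, -7), -1))), -1)) = Mul(7, Pow(Add(-4, Mul(Add(-5, m), Pow(Add(-7, m), -1))), -1)) = Mul(7, Pow(Add(-4, Mul(Pow(Add(-7, m), -1), Add(-5, m))), -1)))
Function('G')(Q, l) = Mul(Rational(-1, 9), Q, l) (Function('G')(Q, l) = Mul(Rational(-1, 9), Mul(l, Q)) = Mul(Rational(-1, 9), Mul(Q, l)) = Mul(Rational(-1, 9), Q, l))
Mul(Function('G')(8, 0), Add(Function('k')(Function('s')(6)), 23)) = Mul(Mul(Rational(-1, 9), 8, 0), Add(Mul(7, Pow(Add(-23, Mul(3, 0)), -1), Add(7, Mul(-1, 0))), 23)) = Mul(0, Add(Mul(7, Pow(Add(-23, 0), -1), Add(7, 0)), 23)) = Mul(0, Add(Mul(7, Pow(-23, -1), 7), 23)) = Mul(0, Add(Mul(7, Rational(-1, 23), 7), 23)) = Mul(0, Add(Rational(-49, 23), 23)) = Mul(0, Rational(480, 23)) = 0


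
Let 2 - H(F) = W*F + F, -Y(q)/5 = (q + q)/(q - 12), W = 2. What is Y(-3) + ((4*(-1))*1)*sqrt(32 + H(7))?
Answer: -2 - 4*sqrt(13) ≈ -16.422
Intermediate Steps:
Y(q) = -10*q/(-12 + q) (Y(q) = -5*(q + q)/(q - 12) = -5*2*q/(-12 + q) = -10*q/(-12 + q))
H(F) = 2 - 3*F (H(F) = 2 - (2*F + F) = 2 - 3*F)
Y(-3) + ((4*(-1))*1)*sqrt(32 + H(7)) = -10*(-3)/(-12 - 3) + ((4*(-1))*1)*sqrt(32 + (2 - 3*7)) = -10*(-3)/(-15) + (-4*1)*sqrt(32 + (2 - 21)) = -10*(-3)*(-1/15) - 4*sqrt(32 - 19) = -2 - 4*sqrt(13)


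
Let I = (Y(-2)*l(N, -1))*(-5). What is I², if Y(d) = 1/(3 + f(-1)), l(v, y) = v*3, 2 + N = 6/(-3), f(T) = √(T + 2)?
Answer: 225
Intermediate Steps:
f(T) = √(2 + T)
N = -4 (N = -2 + 6/(-3) = -2 + 6*(-⅓) = -2 - 2 = -4)
l(v, y) = 3*v
Y(d) = ¼ (Y(d) = 1/(3 + √(2 - 1)) = 1/(3 + √1) = 1/(3 + 1) = 1/4 = ¼)
I = 15 (I = ((3*(-4))/4)*(-5) = ((¼)*(-12))*(-5) = -3*(-5) = 15)
I² = 15² = 225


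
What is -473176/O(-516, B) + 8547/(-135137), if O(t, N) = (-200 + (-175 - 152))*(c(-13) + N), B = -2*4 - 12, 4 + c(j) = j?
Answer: -64110243065/2635036363 ≈ -24.330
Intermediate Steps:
c(j) = -4 + j
B = -20 (B = -8 - 12 = -20)
O(t, N) = 8959 - 527*N (O(t, N) = (-200 + (-175 - 152))*((-4 - 13) + N) = (-200 - 327)*(-17 + N) = -527*(-17 + N) = 8959 - 527*N)
-473176/O(-516, B) + 8547/(-135137) = -473176/(8959 - 527*(-20)) + 8547/(-135137) = -473176/(8959 + 10540) + 8547*(-1/135137) = -473176/19499 - 8547/135137 = -64110243065/2635036363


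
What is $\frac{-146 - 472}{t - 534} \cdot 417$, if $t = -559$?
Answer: $\frac{257706}{1093} \approx 235.78$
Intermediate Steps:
$\frac{-146 - 472}{t - 534} \cdot 417 = \frac{-146 - 472}{-559 - 534} \cdot 417 = - \frac{618}{-559 - 534} \cdot 417 = - \frac{618}{-1093} \cdot 417 = \left(-618\right) \left(- \frac{1}{1093}\right) 417 = \frac{618}{1093} \cdot 417 = \frac{257706}{1093}$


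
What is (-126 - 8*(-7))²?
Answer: 4900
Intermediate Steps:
(-126 - 8*(-7))² = (-126 + 56)² = (-70)² = 4900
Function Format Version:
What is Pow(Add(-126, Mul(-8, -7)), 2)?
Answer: 4900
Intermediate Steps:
Pow(Add(-126, Mul(-8, -7)), 2) = Pow(Add(-126, 56), 2) = Pow(-70, 2) = 4900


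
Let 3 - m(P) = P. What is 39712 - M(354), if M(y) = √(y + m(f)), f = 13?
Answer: 39712 - 2*√86 ≈ 39693.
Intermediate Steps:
m(P) = 3 - P
M(y) = √(-10 + y) (M(y) = √(y + (3 - 1*13)) = √(y + (3 - 13)) = √(y - 10) = √(-10 + y))
39712 - M(354) = 39712 - √(-10 + 354) = 39712 - √344 = 39712 - 2*√86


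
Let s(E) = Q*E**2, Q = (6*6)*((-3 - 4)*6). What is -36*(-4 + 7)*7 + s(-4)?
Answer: -24948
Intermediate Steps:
Q = -1512 (Q = 36*(-7*6) = 36*(-42) = -1512)
s(E) = -1512*E**2
-36*(-4 + 7)*7 + s(-4) = -36*(-4 + 7)*7 - 1512*(-4)**2 = -108*7 - 1512*16 = -36*21 - 24192 = -756 - 24192 = -24948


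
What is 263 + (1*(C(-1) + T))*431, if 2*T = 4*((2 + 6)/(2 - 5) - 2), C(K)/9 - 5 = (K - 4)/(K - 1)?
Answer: 151997/6 ≈ 25333.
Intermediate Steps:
C(K) = 45 + 9*(-4 + K)/(-1 + K) (C(K) = 45 + 9*((K - 4)/(K - 1)) = 45 + 9*((-4 + K)/(-1 + K)) = 45 + 9*(-4 + K)/(-1 + K))
T = -28/3 (T = (4*((2 + 6)/(2 - 5) - 2))/2 = (4*(8/(-3) - 2))/2 = (4*(8*(-1/3) - 2))/2 = (4*(-8/3 - 2))/2 = (4*(-14/3))/2 = (1/2)*(-56/3) = -28/3 ≈ -9.3333)
263 + (1*(C(-1) + T))*431 = 263 + (1*(27*(-3 + 2*(-1))/(-1 - 1) - 28/3))*431 = 263 + (1*(27*(-3 - 2)/(-2) - 28/3))*431 = 263 + (1*(27*(-1/2)*(-5) - 28/3))*431 = 263 + (1*(135/2 - 28/3))*431 = 263 + (1*(349/6))*431 = 263 + (349/6)*431 = 263 + 150419/6 = 151997/6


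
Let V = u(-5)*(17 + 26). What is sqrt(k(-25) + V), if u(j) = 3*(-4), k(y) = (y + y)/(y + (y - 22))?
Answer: I*sqrt(18551)/6 ≈ 22.7*I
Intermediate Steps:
k(y) = 2*y/(-22 + 2*y) (k(y) = (2*y)/(y + (-22 + y)) = (2*y)/(-22 + 2*y) = 2*y/(-22 + 2*y))
u(j) = -12
V = -516 (V = -12*(17 + 26) = -12*43 = -516)
sqrt(k(-25) + V) = sqrt(-25/(-11 - 25) - 516) = sqrt(-25/(-36) - 516) = sqrt(-25*(-1/36) - 516) = sqrt(25/36 - 516) = sqrt(-18551/36) = I*sqrt(18551)/6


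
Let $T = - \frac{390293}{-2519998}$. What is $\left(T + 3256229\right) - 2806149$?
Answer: $\frac{1134201090133}{2519998} \approx 4.5008 \cdot 10^{5}$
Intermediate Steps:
$T = \frac{390293}{2519998}$ ($T = \left(-390293\right) \left(- \frac{1}{2519998}\right) = \frac{390293}{2519998} \approx 0.15488$)
$\left(T + 3256229\right) - 2806149 = \left(\frac{390293}{2519998} + 3256229\right) - 2806149 = \frac{8205690957835}{2519998} - 2806149 = \frac{1134201090133}{2519998}$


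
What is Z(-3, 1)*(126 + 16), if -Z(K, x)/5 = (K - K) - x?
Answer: 710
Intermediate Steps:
Z(K, x) = 5*x (Z(K, x) = -5*((K - K) - x) = -5*(0 - x) = -(-5)*x = 5*x)
Z(-3, 1)*(126 + 16) = (5*1)*(126 + 16) = 5*142 = 710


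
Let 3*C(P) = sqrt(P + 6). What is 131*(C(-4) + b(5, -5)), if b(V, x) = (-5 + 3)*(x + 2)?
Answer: 786 + 131*sqrt(2)/3 ≈ 847.75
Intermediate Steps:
b(V, x) = -4 - 2*x (b(V, x) = -2*(2 + x) = -4 - 2*x)
C(P) = sqrt(6 + P)/3 (C(P) = sqrt(P + 6)/3 = sqrt(6 + P)/3)
131*(C(-4) + b(5, -5)) = 131*(sqrt(6 - 4)/3 + (-4 - 2*(-5))) = 131*(sqrt(2)/3 + (-4 + 10)) = 131*(sqrt(2)/3 + 6) = 131*(6 + sqrt(2)/3) = 786 + 131*sqrt(2)/3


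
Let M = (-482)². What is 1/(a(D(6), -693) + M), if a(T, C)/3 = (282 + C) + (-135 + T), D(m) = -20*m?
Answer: 1/230326 ≈ 4.3417e-6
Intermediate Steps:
M = 232324
a(T, C) = 441 + 3*C + 3*T (a(T, C) = 3*((282 + C) + (-135 + T)) = 3*(147 + C + T) = 441 + 3*C + 3*T)
1/(a(D(6), -693) + M) = 1/((441 + 3*(-693) + 3*(-20*6)) + 232324) = 1/((441 - 2079 + 3*(-120)) + 232324) = 1/((441 - 2079 - 360) + 232324) = 1/(-1998 + 232324) = 1/230326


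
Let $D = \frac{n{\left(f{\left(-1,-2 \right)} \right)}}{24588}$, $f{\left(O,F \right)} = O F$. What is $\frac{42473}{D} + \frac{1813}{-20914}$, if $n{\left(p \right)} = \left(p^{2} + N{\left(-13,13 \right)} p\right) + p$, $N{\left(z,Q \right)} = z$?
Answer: $- \frac{5460259148399}{104570} \approx -5.2216 \cdot 10^{7}$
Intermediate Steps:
$f{\left(O,F \right)} = F O$
$n{\left(p \right)} = p^{2} - 12 p$ ($n{\left(p \right)} = \left(p^{2} - 13 p\right) + p = p^{2} - 12 p$)
$D = - \frac{5}{6147}$ ($D = \frac{\left(-2\right) \left(-1\right) \left(-12 - -2\right)}{24588} = 2 \left(-12 + 2\right) \frac{1}{24588} = 2 \left(-10\right) \frac{1}{24588} = \left(-20\right) \frac{1}{24588} = - \frac{5}{6147} \approx -0.00081341$)
$\frac{42473}{D} + \frac{1813}{-20914} = \frac{42473}{- \frac{5}{6147}} + \frac{1813}{-20914} = 42473 \left(- \frac{6147}{5}\right) + 1813 \left(- \frac{1}{20914}\right) = - \frac{261081531}{5} - \frac{1813}{20914} = - \frac{5460259148399}{104570}$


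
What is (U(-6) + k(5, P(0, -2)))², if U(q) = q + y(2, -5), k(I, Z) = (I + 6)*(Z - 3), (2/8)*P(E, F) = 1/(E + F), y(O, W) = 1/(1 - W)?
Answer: 133225/36 ≈ 3700.7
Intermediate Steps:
P(E, F) = 4/(E + F)
k(I, Z) = (-3 + Z)*(6 + I) (k(I, Z) = (6 + I)*(-3 + Z) = (-3 + Z)*(6 + I))
U(q) = ⅙ + q (U(q) = q - 1/(-1 - 5) = q - 1/(-6) = q - 1*(-⅙) = q + ⅙ = ⅙ + q)
(U(-6) + k(5, P(0, -2)))² = ((⅙ - 6) + (-18 - 3*5 + 6*(4/(0 - 2)) + 5*(4/(0 - 2))))² = (-35/6 + (-18 - 15 + 6*(4/(-2)) + 5*(4/(-2))))² = (-35/6 + (-18 - 15 + 6*(4*(-½)) + 5*(4*(-½))))² = (-35/6 + (-18 - 15 + 6*(-2) + 5*(-2)))² = (-35/6 + (-18 - 15 - 12 - 10))² = (-35/6 - 55)² = (-365/6)² = 133225/36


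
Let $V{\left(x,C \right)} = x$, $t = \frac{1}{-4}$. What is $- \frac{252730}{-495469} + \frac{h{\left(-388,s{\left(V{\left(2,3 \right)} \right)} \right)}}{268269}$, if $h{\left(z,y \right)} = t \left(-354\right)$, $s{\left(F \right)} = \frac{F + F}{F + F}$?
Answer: $\frac{45228982251}{88612648774} \approx 0.51041$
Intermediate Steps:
$t = - \frac{1}{4} \approx -0.25$
$s{\left(F \right)} = 1$ ($s{\left(F \right)} = \frac{2 F}{2 F} = 2 F \frac{1}{2 F} = 1$)
$h{\left(z,y \right)} = \frac{177}{2}$ ($h{\left(z,y \right)} = \left(- \frac{1}{4}\right) \left(-354\right) = \frac{177}{2}$)
$- \frac{252730}{-495469} + \frac{h{\left(-388,s{\left(V{\left(2,3 \right)} \right)} \right)}}{268269} = - \frac{252730}{-495469} + \frac{177}{2 \cdot 268269} = \left(-252730\right) \left(- \frac{1}{495469}\right) + \frac{177}{2} \cdot \frac{1}{268269} = \frac{252730}{495469} + \frac{59}{178846} = \frac{45228982251}{88612648774}$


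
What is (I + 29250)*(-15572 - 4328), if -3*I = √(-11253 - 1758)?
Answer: -582075000 + 19900*I*√13011/3 ≈ -5.8208e+8 + 7.5664e+5*I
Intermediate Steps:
I = -I*√13011/3 (I = -√(-11253 - 1758)/3 = -I*√13011/3 ≈ -38.022*I)
(I + 29250)*(-15572 - 4328) = (-I*√13011/3 + 29250)*(-15572 - 4328) = (29250 - I*√13011/3)*(-19900) = -582075000 + 19900*I*√13011/3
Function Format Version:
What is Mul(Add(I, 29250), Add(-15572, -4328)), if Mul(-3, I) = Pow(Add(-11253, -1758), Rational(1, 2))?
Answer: Add(-582075000, Mul(Rational(19900, 3), I, Pow(13011, Rational(1, 2)))) ≈ Add(-5.8208e+8, Mul(7.5664e+5, I))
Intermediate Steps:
I = Mul(Rational(-1, 3), I, Pow(13011, Rational(1, 2))) (I = Mul(Rational(-1, 3), Pow(Add(-11253, -1758), Rational(1, 2))) = Mul(Rational(-1, 3), Pow(-13011, Rational(1, 2))) = Mul(Rational(-1, 3), Mul(I, Pow(13011, Rational(1, 2)))) = Mul(Rational(-1, 3), I, Pow(13011, Rational(1, 2))) ≈ Mul(-38.022, I))
Mul(Add(I, 29250), Add(-15572, -4328)) = Mul(Add(Mul(Rational(-1, 3), I, Pow(13011, Rational(1, 2))), 29250), Add(-15572, -4328)) = Mul(Add(29250, Mul(Rational(-1, 3), I, Pow(13011, Rational(1, 2)))), -19900) = Add(-582075000, Mul(Rational(19900, 3), I, Pow(13011, Rational(1, 2))))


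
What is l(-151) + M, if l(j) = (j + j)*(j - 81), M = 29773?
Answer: 99837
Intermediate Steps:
l(j) = 2*j*(-81 + j) (l(j) = (2*j)*(-81 + j) = 2*j*(-81 + j))
l(-151) + M = 2*(-151)*(-81 - 151) + 29773 = 2*(-151)*(-232) + 29773 = 70064 + 29773 = 99837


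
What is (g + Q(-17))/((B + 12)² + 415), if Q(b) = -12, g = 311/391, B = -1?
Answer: -4381/209576 ≈ -0.020904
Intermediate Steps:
g = 311/391 (g = 311*(1/391) = 311/391 ≈ 0.79540)
(g + Q(-17))/((B + 12)² + 415) = (311/391 - 12)/((-1 + 12)² + 415) = -4381/(391*(11² + 415)) = -4381/(391*(121 + 415)) = -4381/391/536 = -4381/391*1/536 = -4381/209576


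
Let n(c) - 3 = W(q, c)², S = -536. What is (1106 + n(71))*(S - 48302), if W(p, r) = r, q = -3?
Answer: -300353700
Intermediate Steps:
n(c) = 3 + c²
(1106 + n(71))*(S - 48302) = (1106 + (3 + 71²))*(-536 - 48302) = (1106 + (3 + 5041))*(-48838) = (1106 + 5044)*(-48838) = 6150*(-48838) = -300353700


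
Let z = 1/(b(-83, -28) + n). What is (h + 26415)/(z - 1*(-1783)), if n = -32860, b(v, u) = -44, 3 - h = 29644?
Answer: -106148304/58667831 ≈ -1.8093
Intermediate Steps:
h = -29641 (h = 3 - 1*29644 = 3 - 29644 = -29641)
z = -1/32904 (z = 1/(-44 - 32860) = 1/(-32904) = -1/32904 ≈ -3.0391e-5)
(h + 26415)/(z - 1*(-1783)) = (-29641 + 26415)/(-1/32904 - 1*(-1783)) = -3226/(-1/32904 + 1783) = -3226/58667831/32904 = -3226*32904/58667831 = -106148304/58667831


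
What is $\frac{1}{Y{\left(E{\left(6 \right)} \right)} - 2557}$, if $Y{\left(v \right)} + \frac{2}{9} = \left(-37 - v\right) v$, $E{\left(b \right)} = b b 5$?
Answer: $- \frac{9}{374555} \approx -2.4029 \cdot 10^{-5}$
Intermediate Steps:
$E{\left(b \right)} = 5 b^{2}$ ($E{\left(b \right)} = b^{2} \cdot 5 = 5 b^{2}$)
$Y{\left(v \right)} = - \frac{2}{9} + v \left(-37 - v\right)$ ($Y{\left(v \right)} = - \frac{2}{9} + \left(-37 - v\right) v = - \frac{2}{9} + v \left(-37 - v\right)$)
$\frac{1}{Y{\left(E{\left(6 \right)} \right)} - 2557} = \frac{1}{\left(- \frac{2}{9} - \left(5 \cdot 6^{2}\right)^{2} - 37 \cdot 5 \cdot 6^{2}\right) - 2557} = \frac{1}{\left(- \frac{2}{9} - \left(5 \cdot 36\right)^{2} - 37 \cdot 5 \cdot 36\right) - 2557} = \frac{1}{\left(- \frac{2}{9} - 180^{2} - 6660\right) - 2557} = \frac{1}{\left(- \frac{2}{9} - 32400 - 6660\right) - 2557} = \frac{1}{- \frac{351542}{9} - 2557} = \frac{1}{- \frac{374555}{9}} = - \frac{9}{374555}$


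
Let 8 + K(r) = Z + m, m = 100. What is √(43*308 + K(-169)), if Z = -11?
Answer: 5*√533 ≈ 115.43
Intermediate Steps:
K(r) = 81 (K(r) = -8 + (-11 + 100) = -8 + 89 = 81)
√(43*308 + K(-169)) = √(43*308 + 81) = √(13244 + 81) = √13325 = 5*√533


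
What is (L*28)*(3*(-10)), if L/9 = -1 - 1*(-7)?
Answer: -45360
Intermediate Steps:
L = 54 (L = 9*(-1 - 1*(-7)) = 9*(-1 + 7) = 9*6 = 54)
(L*28)*(3*(-10)) = (54*28)*(3*(-10)) = 1512*(-30) = -45360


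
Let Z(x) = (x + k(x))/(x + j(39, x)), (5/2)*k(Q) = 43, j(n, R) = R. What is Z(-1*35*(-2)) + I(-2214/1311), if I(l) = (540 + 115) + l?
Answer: 50009608/76475 ≈ 653.93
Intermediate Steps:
k(Q) = 86/5 (k(Q) = (⅖)*43 = 86/5)
I(l) = 655 + l
Z(x) = (86/5 + x)/(2*x) (Z(x) = (x + 86/5)/(x + x) = (86/5 + x)/((2*x)) = (86/5 + x)*(1/(2*x)) = (86/5 + x)/(2*x))
Z(-1*35*(-2)) + I(-2214/1311) = (86 + 5*(-1*35*(-2)))/(10*((-1*35*(-2)))) + (655 - 2214/1311) = (86 + 5*(-35*(-2)))/(10*((-35*(-2)))) + (655 - 2214*1/1311) = (⅒)*(86 + 5*70)/70 + (655 - 738/437) = (⅒)*(1/70)*(86 + 350) + 285497/437 = (⅒)*(1/70)*436 + 285497/437 = 109/175 + 285497/437 = 50009608/76475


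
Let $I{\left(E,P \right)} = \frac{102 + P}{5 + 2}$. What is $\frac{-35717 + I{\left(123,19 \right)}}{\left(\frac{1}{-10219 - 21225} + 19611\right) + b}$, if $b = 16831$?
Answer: $- \frac{1122541816}{1145882247} \approx -0.97963$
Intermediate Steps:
$I{\left(E,P \right)} = \frac{102}{7} + \frac{P}{7}$ ($I{\left(E,P \right)} = \frac{102 + P}{7} = \left(102 + P\right) \frac{1}{7} = \frac{102}{7} + \frac{P}{7}$)
$\frac{-35717 + I{\left(123,19 \right)}}{\left(\frac{1}{-10219 - 21225} + 19611\right) + b} = \frac{-35717 + \left(\frac{102}{7} + \frac{1}{7} \cdot 19\right)}{\left(\frac{1}{-10219 - 21225} + 19611\right) + 16831} = \frac{-35717 + \left(\frac{102}{7} + \frac{19}{7}\right)}{\left(\frac{1}{-31444} + 19611\right) + 16831} = \frac{-35717 + \frac{121}{7}}{\left(- \frac{1}{31444} + 19611\right) + 16831} = - \frac{249898}{7 \left(\frac{616648283}{31444} + 16831\right)} = - \frac{249898}{7 \cdot \frac{1145882247}{31444}} = \left(- \frac{249898}{7}\right) \frac{31444}{1145882247} = - \frac{1122541816}{1145882247}$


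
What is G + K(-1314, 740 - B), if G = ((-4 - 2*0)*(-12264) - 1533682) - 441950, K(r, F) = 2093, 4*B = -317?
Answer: -1924483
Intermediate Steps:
B = -317/4 (B = (¼)*(-317) = -317/4 ≈ -79.250)
G = -1926576 (G = ((-4 + 0)*(-12264) - 1533682) - 441950 = (-4*(-12264) - 1533682) - 441950 = (49056 - 1533682) - 441950 = -1484626 - 441950 = -1926576)
G + K(-1314, 740 - B) = -1926576 + 2093 = -1924483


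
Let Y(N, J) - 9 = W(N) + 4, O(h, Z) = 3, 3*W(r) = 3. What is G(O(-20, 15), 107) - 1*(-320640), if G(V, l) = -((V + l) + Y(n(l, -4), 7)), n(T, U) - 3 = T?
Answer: 320516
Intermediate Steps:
n(T, U) = 3 + T
W(r) = 1 (W(r) = (⅓)*3 = 1)
Y(N, J) = 14 (Y(N, J) = 9 + (1 + 4) = 9 + 5 = 14)
G(V, l) = -14 - V - l (G(V, l) = -((V + l) + 14) = -(14 + V + l) = -14 - V - l)
G(O(-20, 15), 107) - 1*(-320640) = (-14 - 1*3 - 1*107) - 1*(-320640) = (-14 - 3 - 107) + 320640 = -124 + 320640 = 320516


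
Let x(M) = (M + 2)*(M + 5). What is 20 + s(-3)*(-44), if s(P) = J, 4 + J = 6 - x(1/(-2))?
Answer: 229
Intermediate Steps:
x(M) = (2 + M)*(5 + M)
J = -19/4 (J = -4 + (6 - (10 + (1/(-2))² + 7/(-2))) = -4 + (6 - (10 + (-½)² + 7*(-½))) = -4 + (6 - (10 + ¼ - 7/2)) = -4 + (6 - 1*27/4) = -4 + (6 - 27/4) = -4 - ¾ = -19/4 ≈ -4.7500)
s(P) = -19/4
20 + s(-3)*(-44) = 20 - 19/4*(-44) = 20 + 209 = 229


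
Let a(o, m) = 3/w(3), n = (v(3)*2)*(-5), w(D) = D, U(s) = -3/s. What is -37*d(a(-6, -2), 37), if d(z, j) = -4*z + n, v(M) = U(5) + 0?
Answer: -74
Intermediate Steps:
v(M) = -⅗ (v(M) = -3/5 + 0 = -3*⅕ + 0 = -⅗ + 0 = -⅗)
n = 6 (n = -⅗*2*(-5) = -6/5*(-5) = 6)
a(o, m) = 1 (a(o, m) = 3/3 = 3*(⅓) = 1)
d(z, j) = 6 - 4*z (d(z, j) = -4*z + 6 = 6 - 4*z)
-37*d(a(-6, -2), 37) = -37*(6 - 4*1) = -37*(6 - 4) = -37*2 = -74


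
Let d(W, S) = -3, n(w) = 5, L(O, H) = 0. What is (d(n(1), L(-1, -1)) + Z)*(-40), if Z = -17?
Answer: 800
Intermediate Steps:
(d(n(1), L(-1, -1)) + Z)*(-40) = (-3 - 17)*(-40) = -20*(-40) = 800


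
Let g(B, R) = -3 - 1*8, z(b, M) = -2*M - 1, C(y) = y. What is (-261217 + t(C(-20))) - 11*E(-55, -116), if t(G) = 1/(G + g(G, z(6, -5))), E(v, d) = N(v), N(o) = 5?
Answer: -8099433/31 ≈ -2.6127e+5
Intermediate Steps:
z(b, M) = -1 - 2*M
E(v, d) = 5
g(B, R) = -11 (g(B, R) = -3 - 8 = -11)
t(G) = 1/(-11 + G) (t(G) = 1/(G - 11) = 1/(-11 + G))
(-261217 + t(C(-20))) - 11*E(-55, -116) = (-261217 + 1/(-11 - 20)) - 11*5 = (-261217 + 1/(-31)) - 55 = (-261217 - 1/31) - 55 = -8097728/31 - 55 = -8099433/31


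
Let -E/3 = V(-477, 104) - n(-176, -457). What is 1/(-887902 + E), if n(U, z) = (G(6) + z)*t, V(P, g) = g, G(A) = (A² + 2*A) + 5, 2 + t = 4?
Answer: -1/890638 ≈ -1.1228e-6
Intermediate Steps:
t = 2 (t = -2 + 4 = 2)
G(A) = 5 + A² + 2*A
n(U, z) = 106 + 2*z (n(U, z) = ((5 + 6² + 2*6) + z)*2 = ((5 + 36 + 12) + z)*2 = (53 + z)*2 = 106 + 2*z)
E = -2736 (E = -3*(104 - (106 + 2*(-457))) = -3*(104 - (106 - 914)) = -3*(104 - 1*(-808)) = -3*(104 + 808) = -3*912 = -2736)
1/(-887902 + E) = 1/(-887902 - 2736) = 1/(-890638) = -1/890638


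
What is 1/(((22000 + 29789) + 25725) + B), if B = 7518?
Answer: 1/85032 ≈ 1.1760e-5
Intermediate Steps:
1/(((22000 + 29789) + 25725) + B) = 1/(((22000 + 29789) + 25725) + 7518) = 1/((51789 + 25725) + 7518) = 1/(77514 + 7518) = 1/85032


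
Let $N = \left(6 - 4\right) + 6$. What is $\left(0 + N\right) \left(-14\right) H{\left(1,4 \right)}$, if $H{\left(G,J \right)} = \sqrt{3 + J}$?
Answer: $- 112 \sqrt{7} \approx -296.32$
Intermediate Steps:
$N = 8$ ($N = 2 + 6 = 8$)
$\left(0 + N\right) \left(-14\right) H{\left(1,4 \right)} = \left(0 + 8\right) \left(-14\right) \sqrt{3 + 4} = 8 \left(-14\right) \sqrt{7} = - 112 \sqrt{7}$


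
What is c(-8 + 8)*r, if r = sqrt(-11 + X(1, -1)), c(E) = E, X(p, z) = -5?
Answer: 0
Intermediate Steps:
r = 4*I (r = sqrt(-11 - 5) = sqrt(-16) = 4*I ≈ 4.0*I)
c(-8 + 8)*r = (-8 + 8)*(4*I) = 0*(4*I) = 0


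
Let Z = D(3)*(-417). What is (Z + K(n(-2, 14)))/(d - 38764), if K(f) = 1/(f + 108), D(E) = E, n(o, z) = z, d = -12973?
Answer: 21803/901702 ≈ 0.024180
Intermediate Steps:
Z = -1251 (Z = 3*(-417) = -1251)
K(f) = 1/(108 + f)
(Z + K(n(-2, 14)))/(d - 38764) = (-1251 + 1/(108 + 14))/(-12973 - 38764) = (-1251 + 1/122)/(-51737) = (-1251 + 1/122)*(-1/51737) = -152621/122*(-1/51737) = 21803/901702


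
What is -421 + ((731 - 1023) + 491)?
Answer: -222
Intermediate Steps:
-421 + ((731 - 1023) + 491) = -421 + (-292 + 491) = -421 + 199 = -222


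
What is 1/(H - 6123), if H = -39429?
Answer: -1/45552 ≈ -2.1953e-5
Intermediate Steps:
1/(H - 6123) = 1/(-39429 - 6123) = 1/(-45552) = -1/45552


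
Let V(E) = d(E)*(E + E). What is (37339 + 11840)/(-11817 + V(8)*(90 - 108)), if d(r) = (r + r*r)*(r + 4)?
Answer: -16393/86883 ≈ -0.18868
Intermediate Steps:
d(r) = (4 + r)*(r + r²) (d(r) = (r + r²)*(4 + r) = (4 + r)*(r + r²))
V(E) = 2*E²*(4 + E² + 5*E) (V(E) = (E*(4 + E² + 5*E))*(E + E) = (E*(4 + E² + 5*E))*(2*E) = 2*E²*(4 + E² + 5*E))
(37339 + 11840)/(-11817 + V(8)*(90 - 108)) = (37339 + 11840)/(-11817 + (2*8²*(4 + 8² + 5*8))*(90 - 108)) = 49179/(-11817 + (2*64*(4 + 64 + 40))*(-18)) = 49179/(-11817 + (2*64*108)*(-18)) = 49179/(-11817 + 13824*(-18)) = 49179/(-11817 - 248832) = 49179/(-260649) = 49179*(-1/260649) = -16393/86883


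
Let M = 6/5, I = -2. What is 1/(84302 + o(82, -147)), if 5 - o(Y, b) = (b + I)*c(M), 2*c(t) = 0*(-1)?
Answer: 1/84307 ≈ 1.1861e-5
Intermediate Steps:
M = 6/5 (M = 6*(⅕) = 6/5 ≈ 1.2000)
c(t) = 0 (c(t) = (0*(-1))/2 = (½)*0 = 0)
o(Y, b) = 5 (o(Y, b) = 5 - (b - 2)*0 = 5 - (-2 + b)*0 = 5 - 1*0 = 5 + 0 = 5)
1/(84302 + o(82, -147)) = 1/(84302 + 5) = 1/84307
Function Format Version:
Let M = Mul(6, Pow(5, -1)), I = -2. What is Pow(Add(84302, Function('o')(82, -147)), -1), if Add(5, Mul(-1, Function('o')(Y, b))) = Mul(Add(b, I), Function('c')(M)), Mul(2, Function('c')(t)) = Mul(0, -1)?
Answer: Rational(1, 84307) ≈ 1.1861e-5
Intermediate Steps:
M = Rational(6, 5) (M = Mul(6, Rational(1, 5)) = Rational(6, 5) ≈ 1.2000)
Function('c')(t) = 0 (Function('c')(t) = Mul(Rational(1, 2), Mul(0, -1)) = Mul(Rational(1, 2), 0) = 0)
Function('o')(Y, b) = 5 (Function('o')(Y, b) = Add(5, Mul(-1, Mul(Add(b, -2), 0))) = Add(5, Mul(-1, Mul(Add(-2, b), 0))) = Add(5, Mul(-1, 0)) = Add(5, 0) = 5)
Pow(Add(84302, Function('o')(82, -147)), -1) = Pow(Add(84302, 5), -1) = Pow(84307, -1) = Rational(1, 84307)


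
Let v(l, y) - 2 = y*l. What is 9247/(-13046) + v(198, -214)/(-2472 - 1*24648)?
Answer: 15099019/17690376 ≈ 0.85352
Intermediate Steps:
v(l, y) = 2 + l*y (v(l, y) = 2 + y*l = 2 + l*y)
9247/(-13046) + v(198, -214)/(-2472 - 1*24648) = 9247/(-13046) + (2 + 198*(-214))/(-2472 - 1*24648) = 9247*(-1/13046) + (2 - 42372)/(-2472 - 24648) = -9247/13046 - 42370/(-27120) = -9247/13046 - 42370*(-1/27120) = -9247/13046 + 4237/2712 = 15099019/17690376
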